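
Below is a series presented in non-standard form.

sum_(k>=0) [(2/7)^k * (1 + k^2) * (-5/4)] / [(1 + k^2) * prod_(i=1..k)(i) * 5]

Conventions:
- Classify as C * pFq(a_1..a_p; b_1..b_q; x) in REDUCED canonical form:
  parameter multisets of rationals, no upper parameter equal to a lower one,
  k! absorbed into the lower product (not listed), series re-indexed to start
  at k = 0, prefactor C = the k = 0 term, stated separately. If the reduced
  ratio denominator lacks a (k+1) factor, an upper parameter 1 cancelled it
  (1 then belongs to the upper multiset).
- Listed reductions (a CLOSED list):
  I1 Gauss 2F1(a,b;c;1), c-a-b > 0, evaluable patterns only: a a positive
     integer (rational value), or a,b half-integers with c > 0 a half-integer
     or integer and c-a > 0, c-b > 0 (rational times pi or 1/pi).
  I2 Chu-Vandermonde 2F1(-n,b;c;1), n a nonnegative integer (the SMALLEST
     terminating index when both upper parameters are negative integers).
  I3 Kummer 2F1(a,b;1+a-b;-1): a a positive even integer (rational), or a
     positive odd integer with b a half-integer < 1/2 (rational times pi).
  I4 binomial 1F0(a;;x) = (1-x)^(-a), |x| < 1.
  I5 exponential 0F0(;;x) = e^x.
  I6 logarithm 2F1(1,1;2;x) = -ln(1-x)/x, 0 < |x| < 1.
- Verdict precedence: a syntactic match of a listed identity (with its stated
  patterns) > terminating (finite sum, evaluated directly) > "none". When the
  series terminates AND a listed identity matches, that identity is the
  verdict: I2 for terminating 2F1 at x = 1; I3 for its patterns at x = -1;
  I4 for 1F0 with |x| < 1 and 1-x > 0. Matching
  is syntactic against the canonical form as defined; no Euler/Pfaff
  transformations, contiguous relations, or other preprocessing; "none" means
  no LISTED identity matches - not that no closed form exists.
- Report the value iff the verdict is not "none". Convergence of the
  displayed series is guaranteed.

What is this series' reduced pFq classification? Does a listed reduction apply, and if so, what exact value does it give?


With C = -1/4: the canonical form is 0F0(-; -; 2/7). Verdict: exponential (I5) fires (the 0F0 exponential series at x = 2/7). Hence: (-1/4) * e^(2/7).

First insight: t_0 = -1/4 here, and the product of the first k integers (C = -1/4, x = 2/7) is k!.
Consecutive-term ratio: r(k) = (2/7) * 1 / [(k+1)] - rational; roots negated = parameters, x = (2/7), C = -1/4.


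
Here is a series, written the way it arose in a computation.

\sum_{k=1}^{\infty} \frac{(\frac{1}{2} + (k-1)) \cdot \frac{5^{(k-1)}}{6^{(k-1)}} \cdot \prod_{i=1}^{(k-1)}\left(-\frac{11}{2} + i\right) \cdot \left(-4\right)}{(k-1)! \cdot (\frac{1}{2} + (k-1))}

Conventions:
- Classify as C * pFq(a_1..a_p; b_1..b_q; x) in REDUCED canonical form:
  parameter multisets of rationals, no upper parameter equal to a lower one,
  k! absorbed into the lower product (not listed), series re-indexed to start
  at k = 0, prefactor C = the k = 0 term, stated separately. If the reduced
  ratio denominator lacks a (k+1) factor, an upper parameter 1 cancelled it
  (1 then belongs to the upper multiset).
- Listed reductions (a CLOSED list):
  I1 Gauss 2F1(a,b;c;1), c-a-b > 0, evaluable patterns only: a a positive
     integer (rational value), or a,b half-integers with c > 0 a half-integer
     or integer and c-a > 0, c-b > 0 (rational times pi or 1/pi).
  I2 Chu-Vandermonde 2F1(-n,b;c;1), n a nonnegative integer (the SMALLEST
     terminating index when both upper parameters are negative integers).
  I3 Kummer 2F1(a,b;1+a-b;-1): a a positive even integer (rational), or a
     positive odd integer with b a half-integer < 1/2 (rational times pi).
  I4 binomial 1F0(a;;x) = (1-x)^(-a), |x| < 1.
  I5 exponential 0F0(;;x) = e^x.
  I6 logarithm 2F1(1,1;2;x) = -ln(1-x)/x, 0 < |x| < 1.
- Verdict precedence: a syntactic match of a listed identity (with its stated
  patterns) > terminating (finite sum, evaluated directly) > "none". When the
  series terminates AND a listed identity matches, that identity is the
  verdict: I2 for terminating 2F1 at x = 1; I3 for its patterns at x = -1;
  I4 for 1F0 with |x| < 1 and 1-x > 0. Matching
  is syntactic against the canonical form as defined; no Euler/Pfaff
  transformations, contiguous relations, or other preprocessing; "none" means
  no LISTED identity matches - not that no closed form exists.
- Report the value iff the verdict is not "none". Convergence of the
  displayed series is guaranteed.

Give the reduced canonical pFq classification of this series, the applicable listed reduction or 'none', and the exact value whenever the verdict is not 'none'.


First insight: x = \frac{5}{6} and the running product (C = -4, x = 5/6) telescopes to a rising factorial.
Step ratio: r(k) = \frac{5}{6} * (k-\frac{9}{2}) / [(k+1)] - poly over poly, x = \frac{5}{6} from leading terms; C = -4 at k = 0.

With C = -4: the canonical form is 1F0(-\frac{9}{2}; -; \frac{5}{6}). Verdict: binomial (I4) applies (the 1F0 binomial series: exponent 9/2, x = \frac{5}{6}). Sum: \left(-4\right) \cdot \left(\frac{1}{6}\right)^{\frac{9}{2}}.


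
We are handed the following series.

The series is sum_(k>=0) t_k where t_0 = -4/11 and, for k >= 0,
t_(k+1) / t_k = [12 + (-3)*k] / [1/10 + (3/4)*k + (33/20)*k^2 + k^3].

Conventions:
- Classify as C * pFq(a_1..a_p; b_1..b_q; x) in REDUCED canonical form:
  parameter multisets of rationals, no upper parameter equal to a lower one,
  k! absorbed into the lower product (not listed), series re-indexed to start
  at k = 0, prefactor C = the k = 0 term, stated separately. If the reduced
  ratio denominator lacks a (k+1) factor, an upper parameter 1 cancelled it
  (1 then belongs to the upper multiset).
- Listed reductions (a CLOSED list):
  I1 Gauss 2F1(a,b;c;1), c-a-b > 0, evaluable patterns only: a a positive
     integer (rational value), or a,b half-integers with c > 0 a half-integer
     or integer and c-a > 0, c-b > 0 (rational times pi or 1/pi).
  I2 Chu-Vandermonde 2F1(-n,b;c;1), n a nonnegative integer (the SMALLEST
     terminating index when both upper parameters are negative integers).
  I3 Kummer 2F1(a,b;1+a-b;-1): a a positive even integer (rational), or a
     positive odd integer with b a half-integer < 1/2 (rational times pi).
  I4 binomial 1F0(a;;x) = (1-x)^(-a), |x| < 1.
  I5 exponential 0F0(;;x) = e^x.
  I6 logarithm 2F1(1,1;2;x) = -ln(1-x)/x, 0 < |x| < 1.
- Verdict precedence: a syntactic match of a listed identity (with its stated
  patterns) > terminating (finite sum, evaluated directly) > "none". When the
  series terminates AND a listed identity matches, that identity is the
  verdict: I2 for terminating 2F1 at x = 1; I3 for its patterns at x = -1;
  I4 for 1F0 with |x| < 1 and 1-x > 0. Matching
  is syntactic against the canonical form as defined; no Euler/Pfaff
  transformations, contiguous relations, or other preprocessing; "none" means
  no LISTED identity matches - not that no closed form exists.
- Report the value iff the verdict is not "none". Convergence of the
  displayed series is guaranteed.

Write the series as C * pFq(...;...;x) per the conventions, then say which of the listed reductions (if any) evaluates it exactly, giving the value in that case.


At argument -3: a 1F2 with upper {-4}, lower {1/4, 2/5}, scaled by C = -4/11. Verdict: terminating - upper -4 stops the sum at k = 4; the 5 terms are added exactly. Exact value: -310308/1547.

First insight: with t_0 = -4/11, factor the ratio over Q (C = -4/11, x = -3): negated roots = parameters.
Step ratio: r(k) = (-3) * (k-4) / [(k+1/4) (k+2/5) (k+1)] ; factor over Q: parameters, x = (-3), and C = -4/11.


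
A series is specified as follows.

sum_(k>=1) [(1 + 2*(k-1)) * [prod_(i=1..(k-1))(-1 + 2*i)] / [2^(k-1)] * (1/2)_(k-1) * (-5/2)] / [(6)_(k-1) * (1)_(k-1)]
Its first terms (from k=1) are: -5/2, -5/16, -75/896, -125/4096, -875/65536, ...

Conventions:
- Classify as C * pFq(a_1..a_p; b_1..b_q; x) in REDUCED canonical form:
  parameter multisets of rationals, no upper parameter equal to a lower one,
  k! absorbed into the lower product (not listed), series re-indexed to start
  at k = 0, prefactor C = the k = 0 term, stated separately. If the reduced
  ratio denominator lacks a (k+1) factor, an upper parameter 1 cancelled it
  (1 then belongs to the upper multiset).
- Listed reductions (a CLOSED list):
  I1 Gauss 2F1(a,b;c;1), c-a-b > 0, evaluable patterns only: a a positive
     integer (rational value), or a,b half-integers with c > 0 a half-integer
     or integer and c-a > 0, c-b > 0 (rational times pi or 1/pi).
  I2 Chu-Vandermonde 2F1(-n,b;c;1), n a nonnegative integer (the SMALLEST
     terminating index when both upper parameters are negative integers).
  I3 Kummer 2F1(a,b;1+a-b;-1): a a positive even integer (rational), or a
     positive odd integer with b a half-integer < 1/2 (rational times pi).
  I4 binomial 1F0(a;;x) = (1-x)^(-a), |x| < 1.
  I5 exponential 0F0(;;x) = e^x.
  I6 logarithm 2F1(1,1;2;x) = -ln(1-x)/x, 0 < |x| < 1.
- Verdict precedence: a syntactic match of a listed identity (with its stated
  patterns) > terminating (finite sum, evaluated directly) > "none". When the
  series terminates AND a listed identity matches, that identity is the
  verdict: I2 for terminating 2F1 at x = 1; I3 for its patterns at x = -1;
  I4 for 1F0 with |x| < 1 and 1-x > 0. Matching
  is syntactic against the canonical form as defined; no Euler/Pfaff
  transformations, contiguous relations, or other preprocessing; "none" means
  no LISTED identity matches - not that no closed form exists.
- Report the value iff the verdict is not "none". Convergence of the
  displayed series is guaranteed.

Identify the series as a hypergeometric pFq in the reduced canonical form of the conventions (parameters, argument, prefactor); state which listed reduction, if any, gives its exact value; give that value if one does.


Classification (C = -5/2): 2F1 with upper {1/2, 3/2}, lower {6}, argument x = 1. Verdict: Gauss's theorem I1 (half-integer case) applies (x = 1; upper {1/2, 3/2} half-integers, c = 6 in the evaluable pattern). Sum: (-4096/441) / pi.

First insight: with t_0 = -5/2, the (2k+1) factor (C = -5/2, x = 1) shifts (1/2)_k to (3/2)_k.
Consecutive-term ratio: r(k) = 1 * (k+1/2) (k+3/2) / [(k+6) (k+1)] - poly over poly, x = 1 from leading terms; C = -5/2 at k = 0.


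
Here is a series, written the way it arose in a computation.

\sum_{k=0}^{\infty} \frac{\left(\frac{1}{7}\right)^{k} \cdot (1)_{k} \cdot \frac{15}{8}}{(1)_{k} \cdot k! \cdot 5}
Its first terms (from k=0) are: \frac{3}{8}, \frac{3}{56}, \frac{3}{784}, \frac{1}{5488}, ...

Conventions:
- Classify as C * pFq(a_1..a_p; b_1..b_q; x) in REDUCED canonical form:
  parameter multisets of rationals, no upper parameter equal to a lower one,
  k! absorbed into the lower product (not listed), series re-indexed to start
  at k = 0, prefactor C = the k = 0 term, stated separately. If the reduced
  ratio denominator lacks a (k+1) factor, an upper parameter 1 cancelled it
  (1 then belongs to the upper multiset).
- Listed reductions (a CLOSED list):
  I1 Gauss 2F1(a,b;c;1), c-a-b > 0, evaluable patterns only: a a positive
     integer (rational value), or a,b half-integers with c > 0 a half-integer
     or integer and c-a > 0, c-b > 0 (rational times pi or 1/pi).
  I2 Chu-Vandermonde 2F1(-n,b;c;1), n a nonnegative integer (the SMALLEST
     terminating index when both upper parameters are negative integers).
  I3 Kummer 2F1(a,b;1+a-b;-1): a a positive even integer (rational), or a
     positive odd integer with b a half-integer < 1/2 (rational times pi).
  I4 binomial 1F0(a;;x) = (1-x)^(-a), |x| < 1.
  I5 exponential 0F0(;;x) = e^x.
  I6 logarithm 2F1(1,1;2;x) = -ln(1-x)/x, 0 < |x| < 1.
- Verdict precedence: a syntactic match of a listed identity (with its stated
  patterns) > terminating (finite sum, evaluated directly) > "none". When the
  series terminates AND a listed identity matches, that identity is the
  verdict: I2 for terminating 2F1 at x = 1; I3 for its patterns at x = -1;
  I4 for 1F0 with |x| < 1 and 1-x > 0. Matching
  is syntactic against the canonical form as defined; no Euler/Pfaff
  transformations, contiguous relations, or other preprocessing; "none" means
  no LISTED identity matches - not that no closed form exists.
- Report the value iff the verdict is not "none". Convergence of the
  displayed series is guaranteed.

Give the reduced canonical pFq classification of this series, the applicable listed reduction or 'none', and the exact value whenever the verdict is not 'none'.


Reduced: x = \frac{1}{7}, 0F0, upper = {-}, lower = {-}, C = \frac{3}{8}. Verdict: this is the I5 exponential reduction (the 0F0 exponential series at x = \frac{1}{7}). Hence: \frac{3}{8} \cdot e^{\frac{1}{7}}.

Key observation: from the first term \frac{3}{8}: the constant factors (C = 3/8, x = 1/7) combine into one prefactor.
Consecutive-term ratio: r(k) = \frac{1}{7} * 1 / [(k+1)] - poly over poly, x = \frac{1}{7} from leading terms; C = \frac{3}{8} at k = 0.


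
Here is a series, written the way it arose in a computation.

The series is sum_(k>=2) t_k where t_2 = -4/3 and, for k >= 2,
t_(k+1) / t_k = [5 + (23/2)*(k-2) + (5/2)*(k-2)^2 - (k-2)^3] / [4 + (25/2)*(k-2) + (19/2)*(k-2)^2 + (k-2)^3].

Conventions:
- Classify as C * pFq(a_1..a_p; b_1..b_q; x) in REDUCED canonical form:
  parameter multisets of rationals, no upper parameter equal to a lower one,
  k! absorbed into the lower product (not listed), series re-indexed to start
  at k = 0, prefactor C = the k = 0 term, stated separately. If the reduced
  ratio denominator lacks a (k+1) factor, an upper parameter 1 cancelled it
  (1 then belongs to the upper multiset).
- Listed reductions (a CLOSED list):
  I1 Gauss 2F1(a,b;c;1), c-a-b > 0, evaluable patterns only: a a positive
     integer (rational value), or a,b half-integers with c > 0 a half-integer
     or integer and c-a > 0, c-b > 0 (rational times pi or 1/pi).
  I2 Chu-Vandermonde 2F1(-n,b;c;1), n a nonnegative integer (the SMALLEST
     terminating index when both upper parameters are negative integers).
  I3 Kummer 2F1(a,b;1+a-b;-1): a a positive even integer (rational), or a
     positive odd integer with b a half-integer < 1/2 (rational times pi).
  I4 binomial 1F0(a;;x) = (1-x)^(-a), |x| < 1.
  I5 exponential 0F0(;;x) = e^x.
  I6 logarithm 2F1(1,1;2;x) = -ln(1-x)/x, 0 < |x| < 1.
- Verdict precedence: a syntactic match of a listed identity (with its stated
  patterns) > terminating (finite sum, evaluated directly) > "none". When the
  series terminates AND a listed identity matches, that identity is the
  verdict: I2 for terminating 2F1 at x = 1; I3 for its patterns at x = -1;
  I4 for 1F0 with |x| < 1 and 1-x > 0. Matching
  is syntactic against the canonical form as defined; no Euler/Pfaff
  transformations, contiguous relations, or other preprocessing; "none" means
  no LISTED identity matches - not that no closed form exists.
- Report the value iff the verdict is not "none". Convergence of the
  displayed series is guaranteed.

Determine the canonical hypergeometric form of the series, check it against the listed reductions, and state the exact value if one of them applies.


Prefactor -4/3, argument -1: 2F1 with upper {-5, 2} over lower {8}. Verdict: Kummer's theorem (I3) fires (x = -1; c = 8 equals 1+a-b for upper {-5, 2}: listed pattern). Its exact value is -14/3.

Structural cue: from the first term -4/3: factor the ratio over Q (C = -4/3): negated roots = parameters.
Term ratio: r(k) = (-1) * (k-5) (k+2) / [(k+8) (k+1)] - rational in k, leading ratio (-1); with t_0 = -4/3, classification follows.


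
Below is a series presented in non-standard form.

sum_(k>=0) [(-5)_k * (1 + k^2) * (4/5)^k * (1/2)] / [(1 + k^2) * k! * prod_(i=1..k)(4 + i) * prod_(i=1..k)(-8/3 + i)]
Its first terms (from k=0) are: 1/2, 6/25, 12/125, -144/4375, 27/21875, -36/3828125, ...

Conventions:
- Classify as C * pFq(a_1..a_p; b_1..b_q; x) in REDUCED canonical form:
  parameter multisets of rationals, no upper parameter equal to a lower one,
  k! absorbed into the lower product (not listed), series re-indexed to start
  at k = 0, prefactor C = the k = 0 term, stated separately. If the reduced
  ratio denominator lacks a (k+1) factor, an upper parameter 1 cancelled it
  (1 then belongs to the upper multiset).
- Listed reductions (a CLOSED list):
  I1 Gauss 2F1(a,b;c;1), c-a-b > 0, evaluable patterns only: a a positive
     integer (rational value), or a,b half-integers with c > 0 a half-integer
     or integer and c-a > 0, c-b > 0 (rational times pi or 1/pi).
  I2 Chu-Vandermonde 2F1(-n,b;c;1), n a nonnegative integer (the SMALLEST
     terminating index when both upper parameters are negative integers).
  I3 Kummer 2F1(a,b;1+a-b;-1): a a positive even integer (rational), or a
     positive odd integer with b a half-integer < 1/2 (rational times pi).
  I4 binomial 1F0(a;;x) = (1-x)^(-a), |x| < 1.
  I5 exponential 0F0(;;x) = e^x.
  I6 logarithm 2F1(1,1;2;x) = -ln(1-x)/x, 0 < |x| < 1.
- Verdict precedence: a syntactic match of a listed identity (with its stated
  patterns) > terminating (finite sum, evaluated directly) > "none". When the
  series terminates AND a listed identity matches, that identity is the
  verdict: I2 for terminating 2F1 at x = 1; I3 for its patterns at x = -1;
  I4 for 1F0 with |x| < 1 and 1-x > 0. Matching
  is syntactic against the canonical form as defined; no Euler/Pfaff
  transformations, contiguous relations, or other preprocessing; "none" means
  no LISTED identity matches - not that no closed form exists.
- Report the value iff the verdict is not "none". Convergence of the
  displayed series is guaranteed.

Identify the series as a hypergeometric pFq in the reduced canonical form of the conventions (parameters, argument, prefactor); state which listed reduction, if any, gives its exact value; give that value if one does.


This is 1/2 * 1F2(-5; -5/3, 5; 4/5) in reduced canonical form. Verdict: terminating - upper -5 stops the sum at k = 5; the 6 terms are added exactly. Its exact value is 6158003/7656250.

First insight: t_0 being 1/2, the lower running product (C = 1/2) is a rising factorial.
Ratio: r(k) = (4/5) * (k-5) / [(k-5/3) (k+5) (k+1)] ; factor over Q: parameters, x = (4/5), and C = 1/2.


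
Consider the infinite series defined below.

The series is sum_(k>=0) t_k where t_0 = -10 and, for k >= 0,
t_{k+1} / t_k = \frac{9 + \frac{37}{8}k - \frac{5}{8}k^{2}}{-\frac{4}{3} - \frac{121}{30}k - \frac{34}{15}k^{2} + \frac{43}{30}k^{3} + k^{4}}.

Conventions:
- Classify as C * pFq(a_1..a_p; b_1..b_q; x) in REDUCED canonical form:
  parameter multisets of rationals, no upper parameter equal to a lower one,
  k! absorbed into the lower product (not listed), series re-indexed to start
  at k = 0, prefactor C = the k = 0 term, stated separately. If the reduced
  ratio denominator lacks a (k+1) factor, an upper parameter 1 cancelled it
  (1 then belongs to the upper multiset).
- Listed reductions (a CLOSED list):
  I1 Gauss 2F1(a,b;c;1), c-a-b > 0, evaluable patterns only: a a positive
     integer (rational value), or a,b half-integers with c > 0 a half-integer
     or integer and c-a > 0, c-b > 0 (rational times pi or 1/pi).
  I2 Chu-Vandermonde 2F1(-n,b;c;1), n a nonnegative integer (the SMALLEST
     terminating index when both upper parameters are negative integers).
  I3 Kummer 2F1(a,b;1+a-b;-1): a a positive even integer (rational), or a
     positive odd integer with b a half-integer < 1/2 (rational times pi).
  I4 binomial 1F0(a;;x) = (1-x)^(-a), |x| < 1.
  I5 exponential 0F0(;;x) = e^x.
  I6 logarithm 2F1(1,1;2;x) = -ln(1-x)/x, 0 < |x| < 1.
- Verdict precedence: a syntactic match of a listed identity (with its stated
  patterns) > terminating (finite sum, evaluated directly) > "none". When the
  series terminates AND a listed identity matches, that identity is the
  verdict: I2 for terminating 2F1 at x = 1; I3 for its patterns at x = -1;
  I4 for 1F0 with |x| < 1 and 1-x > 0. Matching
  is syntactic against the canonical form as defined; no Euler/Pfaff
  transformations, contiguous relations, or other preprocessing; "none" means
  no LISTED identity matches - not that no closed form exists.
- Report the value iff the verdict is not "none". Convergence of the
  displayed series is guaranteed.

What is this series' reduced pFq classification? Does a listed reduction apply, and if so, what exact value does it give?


With C = -10: the canonical form is 1F2(-9; -\frac{5}{3}, \frac{1}{2}; -\frac{5}{8}). Verdict: terminating - upper parameter -9 makes this a finite sum (last index 9), evaluated exactly. Hence: -\frac{463515668364550055}{987251685195776}.

Structural cue: t_0 = -10 here, and the parameter 8/5 appears in both the upper and lower lists and cancels.
Adjacent-term ratio: r(k) = -\frac{5}{8} * (k-9) / [(k-\frac{5}{3}) (k+\frac{1}{2}) (k+1)] - poly over poly, x = -\frac{5}{8} from leading terms; C = -10 at k = 0.


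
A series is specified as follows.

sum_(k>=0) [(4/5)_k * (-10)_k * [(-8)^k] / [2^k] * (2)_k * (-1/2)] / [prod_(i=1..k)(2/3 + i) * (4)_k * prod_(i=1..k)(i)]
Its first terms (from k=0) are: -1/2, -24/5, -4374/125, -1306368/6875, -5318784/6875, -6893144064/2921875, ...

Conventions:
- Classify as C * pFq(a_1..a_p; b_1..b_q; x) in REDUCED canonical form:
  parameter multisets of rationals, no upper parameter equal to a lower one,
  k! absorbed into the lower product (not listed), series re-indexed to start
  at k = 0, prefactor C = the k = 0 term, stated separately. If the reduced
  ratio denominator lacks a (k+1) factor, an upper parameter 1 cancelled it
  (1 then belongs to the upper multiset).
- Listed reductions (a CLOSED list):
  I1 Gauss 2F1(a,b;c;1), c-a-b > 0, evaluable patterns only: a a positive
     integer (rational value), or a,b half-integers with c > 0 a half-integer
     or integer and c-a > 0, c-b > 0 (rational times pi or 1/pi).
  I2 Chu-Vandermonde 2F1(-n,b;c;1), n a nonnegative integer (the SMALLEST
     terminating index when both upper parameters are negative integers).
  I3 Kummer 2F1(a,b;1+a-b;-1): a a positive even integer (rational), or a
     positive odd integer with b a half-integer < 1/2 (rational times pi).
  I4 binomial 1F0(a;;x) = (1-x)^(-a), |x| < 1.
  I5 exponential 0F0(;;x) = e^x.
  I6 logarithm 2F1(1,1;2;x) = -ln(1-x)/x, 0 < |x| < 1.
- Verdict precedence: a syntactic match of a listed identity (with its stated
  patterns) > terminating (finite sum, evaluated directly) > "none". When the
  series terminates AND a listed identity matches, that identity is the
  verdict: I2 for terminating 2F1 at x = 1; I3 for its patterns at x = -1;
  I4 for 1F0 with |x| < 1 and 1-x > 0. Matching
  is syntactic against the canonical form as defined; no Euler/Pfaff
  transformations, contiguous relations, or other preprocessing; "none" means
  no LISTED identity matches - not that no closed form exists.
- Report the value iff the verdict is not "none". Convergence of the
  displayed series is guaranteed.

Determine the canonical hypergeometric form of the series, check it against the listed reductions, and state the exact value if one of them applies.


At argument -4: a 3F2 with upper {-10, 4/5, 2}, lower {5/3, 4}, scaled by C = -1/2. Verdict: terminating (-10 upstairs). 11 nonzero terms in all; added directly. Hence: -10593269718853695703/300313964843750.

First insight: with t_0 = -1/2, the product of the first k integers (prefactor -1/2) is k!.
Ratio: r(k) = (-4) * (k-10) (k+4/5) (k+2) / [(k+5/3) (k+4) (k+1)] - rational in k, leading ratio (-4); with t_0 = -1/2, classification follows.


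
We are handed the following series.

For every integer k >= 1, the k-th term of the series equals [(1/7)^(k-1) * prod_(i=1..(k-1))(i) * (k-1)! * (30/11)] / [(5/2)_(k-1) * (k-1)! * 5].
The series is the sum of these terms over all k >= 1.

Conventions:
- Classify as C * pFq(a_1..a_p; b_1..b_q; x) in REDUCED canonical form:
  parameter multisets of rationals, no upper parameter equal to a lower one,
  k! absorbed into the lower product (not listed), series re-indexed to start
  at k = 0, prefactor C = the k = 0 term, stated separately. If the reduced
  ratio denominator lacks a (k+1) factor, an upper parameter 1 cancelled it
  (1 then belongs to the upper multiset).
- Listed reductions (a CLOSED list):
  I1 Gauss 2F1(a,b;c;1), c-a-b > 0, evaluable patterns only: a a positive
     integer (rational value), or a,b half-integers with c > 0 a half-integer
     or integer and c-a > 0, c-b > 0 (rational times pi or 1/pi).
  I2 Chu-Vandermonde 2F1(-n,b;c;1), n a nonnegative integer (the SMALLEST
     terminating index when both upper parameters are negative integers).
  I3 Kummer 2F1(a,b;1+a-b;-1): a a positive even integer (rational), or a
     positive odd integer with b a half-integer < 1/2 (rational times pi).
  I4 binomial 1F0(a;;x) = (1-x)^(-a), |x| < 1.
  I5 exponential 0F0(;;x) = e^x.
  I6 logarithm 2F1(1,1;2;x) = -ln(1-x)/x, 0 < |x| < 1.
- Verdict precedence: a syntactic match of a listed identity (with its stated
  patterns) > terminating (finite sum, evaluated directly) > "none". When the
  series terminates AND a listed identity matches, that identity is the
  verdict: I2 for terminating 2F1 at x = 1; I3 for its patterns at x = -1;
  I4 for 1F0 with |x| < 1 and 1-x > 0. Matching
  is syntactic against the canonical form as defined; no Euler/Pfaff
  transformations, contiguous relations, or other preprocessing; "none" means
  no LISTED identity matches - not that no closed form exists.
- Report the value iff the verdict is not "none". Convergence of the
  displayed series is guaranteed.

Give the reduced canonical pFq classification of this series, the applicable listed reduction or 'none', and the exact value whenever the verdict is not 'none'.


With C = 6/11: the canonical form is 2F1(1, 1; 5/2; 1/7). Verdict: none - at argument 1/7 the multisets {1, 1} ; {5/2} match no listed identity.

Structural cue: t_0 = 6/11 here, and the factorial ratio (C = 6/11, x = 1/7) (k+a-1)!/(a-1)! is a rising factorial (a)_k.
Step ratio: r(k) = (1/7) * (k+1) (k+1) / [(k+5/2) (k+1)] - rational; roots negated = parameters, x = (1/7), C = 6/11.


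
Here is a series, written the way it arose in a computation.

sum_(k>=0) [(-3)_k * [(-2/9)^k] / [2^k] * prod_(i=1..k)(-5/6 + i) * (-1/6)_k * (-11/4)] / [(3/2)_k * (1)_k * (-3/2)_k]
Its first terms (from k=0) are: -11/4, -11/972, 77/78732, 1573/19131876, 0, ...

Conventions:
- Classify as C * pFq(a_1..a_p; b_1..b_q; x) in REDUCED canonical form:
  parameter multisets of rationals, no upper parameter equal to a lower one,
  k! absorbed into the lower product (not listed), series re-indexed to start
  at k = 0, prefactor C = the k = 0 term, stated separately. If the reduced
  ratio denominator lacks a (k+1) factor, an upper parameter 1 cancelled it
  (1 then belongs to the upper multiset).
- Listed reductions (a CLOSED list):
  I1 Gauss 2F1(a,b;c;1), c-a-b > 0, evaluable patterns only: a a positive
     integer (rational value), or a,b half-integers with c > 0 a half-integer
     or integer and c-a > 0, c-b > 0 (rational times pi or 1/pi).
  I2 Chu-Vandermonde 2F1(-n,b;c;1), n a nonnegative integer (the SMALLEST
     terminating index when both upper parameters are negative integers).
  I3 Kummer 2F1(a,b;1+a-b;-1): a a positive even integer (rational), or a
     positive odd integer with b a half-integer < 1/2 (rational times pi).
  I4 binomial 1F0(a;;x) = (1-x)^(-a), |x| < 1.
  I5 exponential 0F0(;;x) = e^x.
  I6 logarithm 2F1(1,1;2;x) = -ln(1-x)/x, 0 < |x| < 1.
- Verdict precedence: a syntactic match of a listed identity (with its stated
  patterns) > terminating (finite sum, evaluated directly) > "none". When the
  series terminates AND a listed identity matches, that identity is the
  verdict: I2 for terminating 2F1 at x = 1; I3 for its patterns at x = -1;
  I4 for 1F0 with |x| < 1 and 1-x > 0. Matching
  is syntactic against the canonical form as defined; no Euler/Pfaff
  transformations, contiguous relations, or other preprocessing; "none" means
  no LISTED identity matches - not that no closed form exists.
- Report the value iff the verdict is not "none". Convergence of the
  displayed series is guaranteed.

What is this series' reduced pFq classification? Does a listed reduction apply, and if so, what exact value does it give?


This is -11/4 * 3F2(-3, -1/6, 1/6; -3/2, 3/2; -1/9) in reduced canonical form. Verdict: terminating (-3 upstairs). 4 nonzero terms in all; added directly. Exact value: -13202222/4782969.

First insight: with t_0 = -11/4, the two k-th powers (C = -11/4, x = -1/9) combine into one argument.
Step ratio: r(k) = (-1/9) * (k-3) (k-1/6) (k+1/6) / [(k-3/2) (k+3/2) (k+1)] - poly over poly, x = (-1/9) from leading terms; C = -11/4 at k = 0.


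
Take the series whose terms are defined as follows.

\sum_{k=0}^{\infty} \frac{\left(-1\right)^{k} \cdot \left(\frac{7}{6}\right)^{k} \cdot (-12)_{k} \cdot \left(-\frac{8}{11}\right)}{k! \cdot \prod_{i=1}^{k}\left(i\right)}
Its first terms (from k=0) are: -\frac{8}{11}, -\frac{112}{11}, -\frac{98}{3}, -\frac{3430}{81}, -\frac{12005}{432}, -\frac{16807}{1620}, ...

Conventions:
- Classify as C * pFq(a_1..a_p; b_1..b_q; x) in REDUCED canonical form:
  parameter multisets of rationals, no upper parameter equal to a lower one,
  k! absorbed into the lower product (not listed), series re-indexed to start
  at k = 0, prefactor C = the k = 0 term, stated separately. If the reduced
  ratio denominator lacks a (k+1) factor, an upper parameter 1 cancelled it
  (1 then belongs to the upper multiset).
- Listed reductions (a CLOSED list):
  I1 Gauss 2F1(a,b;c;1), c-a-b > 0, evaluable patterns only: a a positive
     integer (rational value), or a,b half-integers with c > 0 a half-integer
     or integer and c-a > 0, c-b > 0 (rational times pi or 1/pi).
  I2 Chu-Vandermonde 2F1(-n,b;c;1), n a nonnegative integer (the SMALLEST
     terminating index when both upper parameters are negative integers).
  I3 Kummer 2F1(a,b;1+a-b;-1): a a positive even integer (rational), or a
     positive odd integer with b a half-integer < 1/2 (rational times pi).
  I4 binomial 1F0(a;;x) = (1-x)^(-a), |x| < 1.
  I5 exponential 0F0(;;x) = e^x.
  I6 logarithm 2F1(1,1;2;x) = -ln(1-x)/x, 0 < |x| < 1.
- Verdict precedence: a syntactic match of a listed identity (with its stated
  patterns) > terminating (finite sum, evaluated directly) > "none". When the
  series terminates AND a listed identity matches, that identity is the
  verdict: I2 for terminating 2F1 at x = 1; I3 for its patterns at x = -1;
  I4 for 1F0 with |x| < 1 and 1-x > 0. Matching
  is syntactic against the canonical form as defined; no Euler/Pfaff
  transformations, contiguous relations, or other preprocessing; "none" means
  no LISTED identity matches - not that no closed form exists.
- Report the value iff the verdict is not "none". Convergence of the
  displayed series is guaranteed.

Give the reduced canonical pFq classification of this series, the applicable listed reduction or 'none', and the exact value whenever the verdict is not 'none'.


Structural cue: x = -\frac{7}{6} and the (-1)^k factor (C = -8/11) folds into the argument's sign.
Adjacent-term ratio: r(k) = -\frac{7}{6} * (k-12) / [(k+1) (k+1)] - rational in k, leading ratio -\frac{7}{6}; with t_0 = -\frac{8}{11}, classification follows.

Classification (C = -\frac{8}{11}): 1F1 with upper {-12}, lower {1}, argument x = -\frac{7}{6}. Verdict: terminating at k = 12: the factor (-12)_k kills every later term; summing the 13 survivors is exact. Its exact value is -\frac{25971809630821064023}{204812579281305600}.


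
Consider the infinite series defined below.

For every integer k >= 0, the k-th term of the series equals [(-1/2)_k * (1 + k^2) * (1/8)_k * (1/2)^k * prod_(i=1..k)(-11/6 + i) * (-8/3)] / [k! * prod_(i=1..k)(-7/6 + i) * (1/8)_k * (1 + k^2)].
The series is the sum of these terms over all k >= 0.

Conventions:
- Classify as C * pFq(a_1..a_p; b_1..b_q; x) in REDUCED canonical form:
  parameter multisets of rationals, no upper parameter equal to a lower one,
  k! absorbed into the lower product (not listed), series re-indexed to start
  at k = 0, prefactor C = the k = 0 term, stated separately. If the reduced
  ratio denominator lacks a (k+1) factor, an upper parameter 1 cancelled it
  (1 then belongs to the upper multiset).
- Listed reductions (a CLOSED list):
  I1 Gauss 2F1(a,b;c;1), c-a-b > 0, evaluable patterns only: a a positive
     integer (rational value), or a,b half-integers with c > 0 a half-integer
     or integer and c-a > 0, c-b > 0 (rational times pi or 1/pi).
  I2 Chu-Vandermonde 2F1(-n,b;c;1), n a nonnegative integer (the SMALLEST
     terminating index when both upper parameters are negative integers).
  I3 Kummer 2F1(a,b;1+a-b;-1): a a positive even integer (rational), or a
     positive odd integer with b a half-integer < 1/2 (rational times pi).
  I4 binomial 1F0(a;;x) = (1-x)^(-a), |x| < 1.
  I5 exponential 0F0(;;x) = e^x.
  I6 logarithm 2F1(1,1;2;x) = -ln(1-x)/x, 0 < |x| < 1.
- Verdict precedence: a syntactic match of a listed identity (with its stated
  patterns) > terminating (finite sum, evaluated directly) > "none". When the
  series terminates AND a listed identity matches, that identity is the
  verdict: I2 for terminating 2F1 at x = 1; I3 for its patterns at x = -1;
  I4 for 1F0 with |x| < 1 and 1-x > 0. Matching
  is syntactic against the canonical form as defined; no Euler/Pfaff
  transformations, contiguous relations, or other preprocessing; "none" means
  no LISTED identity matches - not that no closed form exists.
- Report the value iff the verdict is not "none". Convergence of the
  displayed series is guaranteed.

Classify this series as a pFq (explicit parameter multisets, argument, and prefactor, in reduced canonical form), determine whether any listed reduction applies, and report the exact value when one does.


The series (x = 1/2) is 2F1: upper {-5/6, -1/2}, lower {-1/6}, prefactor -8/3. Verdict: none. A 2F1 with upper {-5/6, -1/2} fits none of I1-I6 at x = 1/2; the sum runs forever.

Structural cue: with t_0 = -8/3, the lower running product (prefactor -8/3) is a rising factorial.
Step ratio: r(k) = (1/2) * (k-5/6) (k-1/2) / [(k-1/6) (k+1)] - rational; roots negated = parameters, x = (1/2), C = -8/3.


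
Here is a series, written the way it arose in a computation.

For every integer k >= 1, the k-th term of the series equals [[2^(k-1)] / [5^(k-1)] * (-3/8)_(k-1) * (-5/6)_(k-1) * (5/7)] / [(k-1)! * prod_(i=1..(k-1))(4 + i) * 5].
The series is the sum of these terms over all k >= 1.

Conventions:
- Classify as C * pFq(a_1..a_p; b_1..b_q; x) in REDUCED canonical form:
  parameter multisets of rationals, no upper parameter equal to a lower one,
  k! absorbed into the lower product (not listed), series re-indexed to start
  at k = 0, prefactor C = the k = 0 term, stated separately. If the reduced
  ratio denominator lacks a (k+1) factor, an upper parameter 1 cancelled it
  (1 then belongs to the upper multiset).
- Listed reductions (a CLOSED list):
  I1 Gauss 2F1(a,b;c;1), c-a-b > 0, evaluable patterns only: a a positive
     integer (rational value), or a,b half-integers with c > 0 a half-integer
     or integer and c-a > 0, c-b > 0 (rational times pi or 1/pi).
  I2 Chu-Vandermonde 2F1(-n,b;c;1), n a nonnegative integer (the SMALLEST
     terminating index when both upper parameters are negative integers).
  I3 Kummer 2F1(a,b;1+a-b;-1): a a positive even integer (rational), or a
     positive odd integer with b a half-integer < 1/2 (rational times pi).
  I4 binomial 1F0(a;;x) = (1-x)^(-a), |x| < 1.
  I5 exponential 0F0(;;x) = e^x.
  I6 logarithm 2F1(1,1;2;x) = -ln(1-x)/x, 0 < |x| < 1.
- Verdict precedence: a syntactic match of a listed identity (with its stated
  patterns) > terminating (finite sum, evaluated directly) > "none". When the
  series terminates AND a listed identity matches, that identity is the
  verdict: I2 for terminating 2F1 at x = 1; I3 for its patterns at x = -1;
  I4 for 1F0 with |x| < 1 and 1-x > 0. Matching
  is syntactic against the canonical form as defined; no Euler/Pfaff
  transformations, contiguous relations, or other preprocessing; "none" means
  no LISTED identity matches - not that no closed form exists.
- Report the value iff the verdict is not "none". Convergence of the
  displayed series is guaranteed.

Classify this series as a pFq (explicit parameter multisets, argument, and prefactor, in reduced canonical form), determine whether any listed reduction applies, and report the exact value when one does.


Canonical form: C = 1/7 times 2F1 with upper {-5/6, -3/8}, lower {5}, x = 2/5. Verdict: none (x = 2/5): each listed identity misses the multisets {-5/6, -3/8} ; {5}.

Key step: t_0 = 1/7 here, and the constant factors (C = 1/7, x = 2/5) combine into one prefactor.
Term ratio: r(k) = (2/5) * (k-5/6) (k-3/8) / [(k+5) (k+1)] - rational in k. x = (2/5); t_0 = 1/7; negate the roots.


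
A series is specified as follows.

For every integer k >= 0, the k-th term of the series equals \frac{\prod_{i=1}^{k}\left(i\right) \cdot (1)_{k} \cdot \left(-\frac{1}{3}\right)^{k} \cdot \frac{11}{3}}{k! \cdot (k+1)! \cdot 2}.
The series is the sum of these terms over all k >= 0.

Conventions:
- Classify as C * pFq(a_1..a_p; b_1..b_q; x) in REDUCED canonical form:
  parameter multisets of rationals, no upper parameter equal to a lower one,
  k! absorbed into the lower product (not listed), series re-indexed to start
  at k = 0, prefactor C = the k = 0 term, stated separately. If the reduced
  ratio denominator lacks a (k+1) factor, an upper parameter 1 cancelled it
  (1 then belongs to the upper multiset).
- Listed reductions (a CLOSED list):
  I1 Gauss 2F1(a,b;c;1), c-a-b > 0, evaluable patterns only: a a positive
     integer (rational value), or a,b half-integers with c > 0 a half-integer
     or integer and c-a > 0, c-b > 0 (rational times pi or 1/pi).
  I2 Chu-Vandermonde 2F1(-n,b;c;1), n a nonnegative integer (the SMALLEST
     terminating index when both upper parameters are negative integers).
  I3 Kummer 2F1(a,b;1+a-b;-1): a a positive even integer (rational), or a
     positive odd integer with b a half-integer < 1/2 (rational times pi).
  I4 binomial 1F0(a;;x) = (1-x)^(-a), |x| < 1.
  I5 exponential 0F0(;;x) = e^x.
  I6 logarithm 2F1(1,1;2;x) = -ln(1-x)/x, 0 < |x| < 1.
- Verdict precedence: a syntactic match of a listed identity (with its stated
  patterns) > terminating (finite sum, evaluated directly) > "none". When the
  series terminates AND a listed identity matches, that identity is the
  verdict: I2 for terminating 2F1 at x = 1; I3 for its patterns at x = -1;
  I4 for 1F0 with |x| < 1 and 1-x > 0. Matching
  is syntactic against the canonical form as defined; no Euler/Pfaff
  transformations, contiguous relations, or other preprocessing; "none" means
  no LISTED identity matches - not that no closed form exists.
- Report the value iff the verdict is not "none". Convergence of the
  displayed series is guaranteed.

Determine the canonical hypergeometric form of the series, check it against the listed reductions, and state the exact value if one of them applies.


Key step: t_0 = \frac{11}{6} here, and the constant factors (C = 11/6, x = -1/3) combine into one prefactor.
Ratio: r(k) = -\frac{1}{3} * (k+1) (k+1) / [(k+2) (k+1)] ; factor over Q: parameters, x = -\frac{1}{3}, and C = \frac{11}{6}.

Classification (C = \frac{11}{6}): 2F1 with upper {1, 1}, lower {2}, argument x = -\frac{1}{3}. Verdict: this is the I6 logarithm reduction (the logarithm: parameters (1,1;2), x = -\frac{1}{3}). Hence: \frac{11}{2} \cdot \ln\left(\frac{4}{3}\right).


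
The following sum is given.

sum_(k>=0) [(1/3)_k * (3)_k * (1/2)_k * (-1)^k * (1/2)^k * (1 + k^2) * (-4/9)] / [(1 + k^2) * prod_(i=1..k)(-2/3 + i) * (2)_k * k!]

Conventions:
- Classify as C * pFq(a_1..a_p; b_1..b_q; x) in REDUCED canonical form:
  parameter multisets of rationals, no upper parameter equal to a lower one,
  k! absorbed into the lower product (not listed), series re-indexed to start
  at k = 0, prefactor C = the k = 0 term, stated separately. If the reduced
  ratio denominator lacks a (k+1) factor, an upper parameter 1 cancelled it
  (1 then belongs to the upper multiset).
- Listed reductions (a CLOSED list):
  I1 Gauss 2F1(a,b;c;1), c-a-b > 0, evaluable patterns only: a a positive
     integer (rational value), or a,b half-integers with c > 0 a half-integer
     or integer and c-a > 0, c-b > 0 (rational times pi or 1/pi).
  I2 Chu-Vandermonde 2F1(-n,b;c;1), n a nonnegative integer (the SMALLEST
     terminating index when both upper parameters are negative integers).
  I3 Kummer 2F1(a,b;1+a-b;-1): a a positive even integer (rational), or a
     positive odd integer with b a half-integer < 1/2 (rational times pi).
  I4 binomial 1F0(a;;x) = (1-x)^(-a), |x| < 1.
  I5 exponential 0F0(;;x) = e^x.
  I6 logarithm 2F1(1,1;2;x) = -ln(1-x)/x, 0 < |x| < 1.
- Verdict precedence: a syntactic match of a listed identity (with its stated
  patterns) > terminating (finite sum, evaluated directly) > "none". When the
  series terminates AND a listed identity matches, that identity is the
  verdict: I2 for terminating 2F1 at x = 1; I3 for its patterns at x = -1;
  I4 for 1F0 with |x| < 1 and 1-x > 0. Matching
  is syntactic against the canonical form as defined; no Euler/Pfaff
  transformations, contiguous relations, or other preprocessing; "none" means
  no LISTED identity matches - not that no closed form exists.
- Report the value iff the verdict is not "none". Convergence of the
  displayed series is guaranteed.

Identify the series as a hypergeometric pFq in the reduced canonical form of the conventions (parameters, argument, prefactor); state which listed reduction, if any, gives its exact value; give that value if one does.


Key observation: from the first term -4/9: the parameter 1/3 appears in both the upper and lower lists and cancels (alongside the other common factor).
Step ratio: r(k) = (-1/2) * (k+1/2) (k+3) / [(k+2) (k+1)] - rational in k, leading ratio (-1/2); with t_0 = -4/9, classification follows.

At argument -1/2: a 2F1 with upper {1/2, 3}, lower {2}, scaled by C = -4/9. Verdict: none here - no I1-I6 shape fits x = -1/2 with lower {2}.
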